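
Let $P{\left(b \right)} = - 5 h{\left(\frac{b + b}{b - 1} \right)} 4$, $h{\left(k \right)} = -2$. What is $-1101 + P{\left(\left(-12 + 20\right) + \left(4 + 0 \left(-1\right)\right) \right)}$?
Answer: $-1061$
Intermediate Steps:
$P{\left(b \right)} = 40$ ($P{\left(b \right)} = \left(-5\right) \left(-2\right) 4 = 10 \cdot 4 = 40$)
$-1101 + P{\left(\left(-12 + 20\right) + \left(4 + 0 \left(-1\right)\right) \right)} = -1101 + 40 = -1061$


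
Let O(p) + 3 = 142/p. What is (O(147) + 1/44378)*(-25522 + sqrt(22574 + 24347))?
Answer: 24189159125/465969 - 13268875*sqrt(46921)/6523566 ≈ 51471.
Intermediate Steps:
O(p) = -3 + 142/p
(O(147) + 1/44378)*(-25522 + sqrt(22574 + 24347)) = ((-3 + 142/147) + 1/44378)*(-25522 + sqrt(22574 + 24347)) = ((-3 + 142*(1/147)) + 1/44378)*(-25522 + sqrt(46921)) = ((-3 + 142/147) + 1/44378)*(-25522 + sqrt(46921)) = (-299/147 + 1/44378)*(-25522 + sqrt(46921)) = -13268875*(-25522 + sqrt(46921))/6523566 = 24189159125/465969 - 13268875*sqrt(46921)/6523566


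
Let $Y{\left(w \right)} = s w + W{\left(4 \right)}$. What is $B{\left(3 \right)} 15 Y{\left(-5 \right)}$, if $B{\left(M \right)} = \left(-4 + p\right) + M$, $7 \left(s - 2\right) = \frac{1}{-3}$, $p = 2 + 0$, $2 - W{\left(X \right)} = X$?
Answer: $- \frac{1235}{7} \approx -176.43$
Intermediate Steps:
$W{\left(X \right)} = 2 - X$
$p = 2$
$s = \frac{41}{21}$ ($s = 2 + \frac{1}{7 \left(-3\right)} = 2 + \frac{1}{7} \left(- \frac{1}{3}\right) = 2 - \frac{1}{21} = \frac{41}{21} \approx 1.9524$)
$B{\left(M \right)} = -2 + M$ ($B{\left(M \right)} = \left(-4 + 2\right) + M = -2 + M$)
$Y{\left(w \right)} = -2 + \frac{41 w}{21}$ ($Y{\left(w \right)} = \frac{41 w}{21} + \left(2 - 4\right) = \frac{41 w}{21} - 2 = -2 + \frac{41 w}{21}$)
$B{\left(3 \right)} 15 Y{\left(-5 \right)} = \left(-2 + 3\right) 15 \left(-2 + \frac{41}{21} \left(-5\right)\right) = 1 \cdot 15 \left(-2 - \frac{205}{21}\right) = 15 \left(- \frac{247}{21}\right) = - \frac{1235}{7}$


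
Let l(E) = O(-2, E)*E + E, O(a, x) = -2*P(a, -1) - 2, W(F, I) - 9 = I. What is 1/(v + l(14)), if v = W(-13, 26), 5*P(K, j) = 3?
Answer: 5/21 ≈ 0.23810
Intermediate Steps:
W(F, I) = 9 + I
P(K, j) = ⅗ (P(K, j) = (⅕)*3 = ⅗)
v = 35 (v = 9 + 26 = 35)
O(a, x) = -16/5 (O(a, x) = -2*⅗ - 2 = -6/5 - 2 = -16/5)
l(E) = -11*E/5 (l(E) = -16*E/5 + E = -11*E/5)
1/(v + l(14)) = 1/(35 - 11/5*14) = 1/(35 - 154/5) = 1/(21/5) = 5/21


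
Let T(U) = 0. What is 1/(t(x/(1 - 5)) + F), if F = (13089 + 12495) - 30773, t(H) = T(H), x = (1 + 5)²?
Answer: -1/5189 ≈ -0.00019272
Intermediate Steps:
x = 36 (x = 6² = 36)
t(H) = 0
F = -5189 (F = 25584 - 30773 = -5189)
1/(t(x/(1 - 5)) + F) = 1/(0 - 5189) = 1/(-5189) = -1/5189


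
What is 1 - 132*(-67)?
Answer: 8845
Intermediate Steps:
1 - 132*(-67) = 1 + 8844 = 8845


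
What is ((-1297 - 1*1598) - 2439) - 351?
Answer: -5685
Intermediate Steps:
((-1297 - 1*1598) - 2439) - 351 = ((-1297 - 1598) - 2439) - 351 = (-2895 - 2439) - 351 = -5334 - 351 = -5685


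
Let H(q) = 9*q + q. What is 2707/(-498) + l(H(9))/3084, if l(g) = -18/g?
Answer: -6957073/1279860 ≈ -5.4358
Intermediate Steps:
H(q) = 10*q
2707/(-498) + l(H(9))/3084 = 2707/(-498) - 18/(10*9)/3084 = 2707*(-1/498) - 18/90*(1/3084) = -2707/498 - 18*1/90*(1/3084) = -2707/498 - ⅕*1/3084 = -2707/498 - 1/15420 = -6957073/1279860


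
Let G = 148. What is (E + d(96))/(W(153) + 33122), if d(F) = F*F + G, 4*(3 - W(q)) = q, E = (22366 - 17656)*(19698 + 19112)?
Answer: 731217856/132347 ≈ 5525.0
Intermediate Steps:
E = 182795100 (E = 4710*38810 = 182795100)
W(q) = 3 - q/4
d(F) = 148 + F² (d(F) = F*F + 148 = F² + 148 = 148 + F²)
(E + d(96))/(W(153) + 33122) = (182795100 + (148 + 96²))/((3 - ¼*153) + 33122) = (182795100 + (148 + 9216))/((3 - 153/4) + 33122) = (182795100 + 9364)/(-141/4 + 33122) = 182804464/(132347/4) = 182804464*(4/132347) = 731217856/132347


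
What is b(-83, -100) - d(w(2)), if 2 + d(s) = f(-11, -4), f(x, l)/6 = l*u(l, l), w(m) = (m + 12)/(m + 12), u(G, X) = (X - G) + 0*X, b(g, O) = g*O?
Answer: 8302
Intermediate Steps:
b(g, O) = O*g
u(G, X) = X - G (u(G, X) = (X - G) + 0 = X - G)
w(m) = 1 (w(m) = (12 + m)/(12 + m) = 1)
f(x, l) = 0 (f(x, l) = 6*(l*(l - l)) = 6*(l*0) = 6*0 = 0)
d(s) = -2 (d(s) = -2 + 0 = -2)
b(-83, -100) - d(w(2)) = -100*(-83) - 1*(-2) = 8300 + 2 = 8302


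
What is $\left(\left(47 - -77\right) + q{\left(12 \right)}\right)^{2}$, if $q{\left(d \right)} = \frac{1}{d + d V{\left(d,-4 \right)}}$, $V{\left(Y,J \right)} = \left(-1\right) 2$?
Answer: $\frac{2211169}{144} \approx 15355.0$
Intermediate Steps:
$V{\left(Y,J \right)} = -2$
$q{\left(d \right)} = - \frac{1}{d}$ ($q{\left(d \right)} = \frac{1}{d + d \left(-2\right)} = \frac{1}{d - 2 d} = \frac{1}{\left(-1\right) d} = - \frac{1}{d}$)
$\left(\left(47 - -77\right) + q{\left(12 \right)}\right)^{2} = \left(\left(47 - -77\right) - \frac{1}{12}\right)^{2} = \left(\left(47 + 77\right) - \frac{1}{12}\right)^{2} = \left(124 - \frac{1}{12}\right)^{2} = \left(\frac{1487}{12}\right)^{2} = \frac{2211169}{144}$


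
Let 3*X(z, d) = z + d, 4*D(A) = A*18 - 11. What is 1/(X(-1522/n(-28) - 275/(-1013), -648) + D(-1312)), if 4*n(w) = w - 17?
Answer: -547020/3324548629 ≈ -0.00016454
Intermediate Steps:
D(A) = -11/4 + 9*A/2 (D(A) = (A*18 - 11)/4 = (18*A - 11)/4 = (-11 + 18*A)/4 = -11/4 + 9*A/2)
n(w) = -17/4 + w/4 (n(w) = (w - 17)/4 = (-17 + w)/4 = -17/4 + w/4)
X(z, d) = d/3 + z/3 (X(z, d) = (z + d)/3 = (d + z)/3 = d/3 + z/3)
1/(X(-1522/n(-28) - 275/(-1013), -648) + D(-1312)) = 1/(((⅓)*(-648) + (-1522/(-17/4 + (¼)*(-28)) - 275/(-1013))/3) + (-11/4 + (9/2)*(-1312))) = 1/((-216 + (-1522/(-17/4 - 7) - 275*(-1/1013))/3) + (-11/4 - 5904)) = 1/((-216 + (-1522/(-45/4) + 275/1013)/3) - 23627/4) = 1/((-216 + (-1522*(-4/45) + 275/1013)/3) - 23627/4) = 1/((-216 + (6088/45 + 275/1013)/3) - 23627/4) = 1/((-216 + (⅓)*(6179519/45585)) - 23627/4) = 1/((-216 + 6179519/136755) - 23627/4) = 1/(-23359561/136755 - 23627/4) = 1/(-3324548629/547020) = -547020/3324548629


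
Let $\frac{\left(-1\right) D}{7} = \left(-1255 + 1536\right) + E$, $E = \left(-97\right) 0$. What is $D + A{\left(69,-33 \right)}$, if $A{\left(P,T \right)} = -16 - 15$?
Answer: $-1998$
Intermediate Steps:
$E = 0$
$A{\left(P,T \right)} = -31$
$D = -1967$ ($D = - 7 \left(\left(-1255 + 1536\right) + 0\right) = - 7 \left(281 + 0\right) = \left(-7\right) 281 = -1967$)
$D + A{\left(69,-33 \right)} = -1967 - 31 = -1998$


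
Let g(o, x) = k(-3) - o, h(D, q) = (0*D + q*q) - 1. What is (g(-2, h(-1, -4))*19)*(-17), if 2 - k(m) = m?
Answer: -2261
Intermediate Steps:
k(m) = 2 - m
h(D, q) = -1 + q² (h(D, q) = (0 + q²) - 1 = q² - 1 = -1 + q²)
g(o, x) = 5 - o (g(o, x) = (2 - 1*(-3)) - o = (2 + 3) - o = 5 - o)
(g(-2, h(-1, -4))*19)*(-17) = ((5 - 1*(-2))*19)*(-17) = ((5 + 2)*19)*(-17) = (7*19)*(-17) = 133*(-17) = -2261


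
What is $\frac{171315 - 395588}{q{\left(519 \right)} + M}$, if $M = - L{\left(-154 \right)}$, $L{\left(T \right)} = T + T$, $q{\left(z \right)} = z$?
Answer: $- \frac{224273}{827} \approx -271.19$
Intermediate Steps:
$L{\left(T \right)} = 2 T$
$M = 308$ ($M = - 2 \left(-154\right) = \left(-1\right) \left(-308\right) = 308$)
$\frac{171315 - 395588}{q{\left(519 \right)} + M} = \frac{171315 - 395588}{519 + 308} = - \frac{224273}{827}$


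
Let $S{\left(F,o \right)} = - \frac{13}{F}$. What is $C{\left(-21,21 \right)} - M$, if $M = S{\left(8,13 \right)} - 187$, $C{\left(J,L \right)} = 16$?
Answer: $\frac{1637}{8} \approx 204.63$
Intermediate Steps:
$M = - \frac{1509}{8}$ ($M = - \frac{13}{8} - 187 = - \frac{1509}{8} \approx -188.63$)
$C{\left(-21,21 \right)} - M = 16 - - \frac{1509}{8} = 16 + \frac{1509}{8} = \frac{1637}{8}$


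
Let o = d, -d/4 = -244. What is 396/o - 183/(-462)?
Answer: 15065/18788 ≈ 0.80184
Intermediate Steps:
d = 976 (d = -4*(-244) = 976)
o = 976
396/o - 183/(-462) = 396/976 - 183/(-462) = 396*(1/976) - 183*(-1/462) = 99/244 + 61/154 = 15065/18788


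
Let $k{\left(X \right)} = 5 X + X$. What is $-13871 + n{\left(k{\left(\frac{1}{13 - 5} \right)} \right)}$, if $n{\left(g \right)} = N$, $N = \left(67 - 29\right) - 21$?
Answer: $-13854$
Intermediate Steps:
$k{\left(X \right)} = 6 X$
$N = 17$ ($N = 38 - 21 = 17$)
$n{\left(g \right)} = 17$
$-13871 + n{\left(k{\left(\frac{1}{13 - 5} \right)} \right)} = -13871 + 17 = -13854$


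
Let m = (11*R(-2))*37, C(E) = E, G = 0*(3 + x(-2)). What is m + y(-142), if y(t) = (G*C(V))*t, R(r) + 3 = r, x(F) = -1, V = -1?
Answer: -2035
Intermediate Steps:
G = 0 (G = 0*(3 - 1) = 0*2 = 0)
R(r) = -3 + r
y(t) = 0 (y(t) = (0*(-1))*t = 0*t = 0)
m = -2035 (m = (11*(-3 - 2))*37 = (11*(-5))*37 = -55*37 = -2035)
m + y(-142) = -2035 + 0 = -2035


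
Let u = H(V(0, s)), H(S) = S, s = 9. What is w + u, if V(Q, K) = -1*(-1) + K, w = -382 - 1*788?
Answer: -1160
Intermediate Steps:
w = -1170 (w = -382 - 788 = -1170)
V(Q, K) = 1 + K
u = 10 (u = 1 + 9 = 10)
w + u = -1170 + 10 = -1160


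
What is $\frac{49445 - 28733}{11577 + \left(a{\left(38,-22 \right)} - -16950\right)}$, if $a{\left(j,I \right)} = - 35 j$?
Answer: $\frac{20712}{27197} \approx 0.76155$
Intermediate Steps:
$\frac{49445 - 28733}{11577 + \left(a{\left(38,-22 \right)} - -16950\right)} = \frac{49445 - 28733}{11577 - -15620} = \frac{20712}{11577 + \left(-1330 + 16950\right)} = \frac{20712}{11577 + 15620} = \frac{20712}{27197}$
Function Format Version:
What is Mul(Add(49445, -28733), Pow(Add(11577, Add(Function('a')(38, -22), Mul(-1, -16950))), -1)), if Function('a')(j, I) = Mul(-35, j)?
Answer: Rational(20712, 27197) ≈ 0.76155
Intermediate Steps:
Mul(Add(49445, -28733), Pow(Add(11577, Add(Function('a')(38, -22), Mul(-1, -16950))), -1)) = Mul(Add(49445, -28733), Pow(Add(11577, Add(Mul(-35, 38), Mul(-1, -16950))), -1)) = Mul(20712, Pow(Add(11577, Add(-1330, 16950)), -1)) = Mul(20712, Pow(Add(11577, 15620), -1)) = Mul(20712, Pow(27197, -1)) = Mul(20712, Rational(1, 27197)) = Rational(20712, 27197)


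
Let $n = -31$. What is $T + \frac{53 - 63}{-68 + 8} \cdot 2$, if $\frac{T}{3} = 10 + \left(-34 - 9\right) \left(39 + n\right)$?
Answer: $- \frac{3005}{3} \approx -1001.7$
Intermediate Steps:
$T = -1002$ ($T = 3 \left(10 + \left(-34 - 9\right) \left(39 - 31\right)\right) = 3 \left(10 - 344\right) = 3 \left(-334\right) = -1002$)
$T + \frac{53 - 63}{-68 + 8} \cdot 2 = -1002 + \frac{53 - 63}{-68 + 8} \cdot 2 = -1002 + - \frac{10}{-60} \cdot 2 = -1002 + \left(-10\right) \left(- \frac{1}{60}\right) 2 = -1002 + \frac{1}{6} \cdot 2 = -1002 + \frac{1}{3} = - \frac{3005}{3}$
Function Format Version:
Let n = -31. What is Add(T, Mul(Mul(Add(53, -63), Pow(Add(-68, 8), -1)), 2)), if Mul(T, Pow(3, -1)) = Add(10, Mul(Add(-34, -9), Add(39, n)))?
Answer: Rational(-3005, 3) ≈ -1001.7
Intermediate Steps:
T = -1002 (T = Mul(3, Add(10, Mul(Add(-34, -9), Add(39, -31)))) = Mul(3, Add(10, Mul(-43, 8))) = Mul(3, Add(10, -344)) = Mul(3, -334) = -1002)
Add(T, Mul(Mul(Add(53, -63), Pow(Add(-68, 8), -1)), 2)) = Add(-1002, Mul(Mul(Add(53, -63), Pow(Add(-68, 8), -1)), 2)) = Add(-1002, Mul(Mul(-10, Pow(-60, -1)), 2)) = Add(-1002, Mul(Mul(-10, Rational(-1, 60)), 2)) = Add(-1002, Mul(Rational(1, 6), 2)) = Add(-1002, Rational(1, 3)) = Rational(-3005, 3)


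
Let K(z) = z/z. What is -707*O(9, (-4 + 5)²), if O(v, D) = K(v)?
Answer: -707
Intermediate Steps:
K(z) = 1
O(v, D) = 1
-707*O(9, (-4 + 5)²) = -707*1 = -707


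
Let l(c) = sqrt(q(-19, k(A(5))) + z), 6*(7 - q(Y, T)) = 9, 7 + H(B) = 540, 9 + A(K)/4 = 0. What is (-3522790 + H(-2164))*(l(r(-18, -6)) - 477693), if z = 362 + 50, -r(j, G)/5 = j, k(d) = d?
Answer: 1682557513101 - 3522257*sqrt(1670)/2 ≈ 1.6825e+12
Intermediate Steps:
A(K) = -36 (A(K) = -36 + 4*0 = -36 + 0 = -36)
H(B) = 533 (H(B) = -7 + 540 = 533)
r(j, G) = -5*j
z = 412
q(Y, T) = 11/2 (q(Y, T) = 7 - 1/6*9 = 7 - 3/2 = 11/2)
l(c) = sqrt(1670)/2 (l(c) = sqrt(11/2 + 412) = sqrt(835/2) = sqrt(1670)/2)
(-3522790 + H(-2164))*(l(r(-18, -6)) - 477693) = (-3522790 + 533)*(sqrt(1670)/2 - 477693) = -3522257*(-477693 + sqrt(1670)/2) = 1682557513101 - 3522257*sqrt(1670)/2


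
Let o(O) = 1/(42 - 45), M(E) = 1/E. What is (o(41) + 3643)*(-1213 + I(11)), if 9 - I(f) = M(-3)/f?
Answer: -434180368/99 ≈ -4.3857e+6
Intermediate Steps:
M(E) = 1/E
I(f) = 9 + 1/(3*f) (I(f) = 9 - 1/((-3)*f) = 9 - (-1)/(3*f) = 9 + 1/(3*f))
o(O) = -⅓ (o(O) = 1/(-3) = -⅓)
(o(41) + 3643)*(-1213 + I(11)) = (-⅓ + 3643)*(-1213 + (9 + (⅓)/11)) = 10928*(-1213 + (9 + (⅓)*(1/11)))/3 = 10928*(-1213 + (9 + 1/33))/3 = 10928*(-1213 + 298/33)/3 = (10928/3)*(-39731/33) = -434180368/99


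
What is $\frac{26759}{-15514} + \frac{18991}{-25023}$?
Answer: $- \frac{964216831}{388206822} \approx -2.4838$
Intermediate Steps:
$\frac{26759}{-15514} + \frac{18991}{-25023} = 26759 \left(- \frac{1}{15514}\right) + 18991 \left(- \frac{1}{25023}\right) = - \frac{26759}{15514} - \frac{18991}{25023} = - \frac{964216831}{388206822}$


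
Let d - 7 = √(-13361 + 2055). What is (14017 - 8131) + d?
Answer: 5893 + I*√11306 ≈ 5893.0 + 106.33*I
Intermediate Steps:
d = 7 + I*√11306 (d = 7 + √(-13361 + 2055) = 7 + √(-11306) = 7 + I*√11306 ≈ 7.0 + 106.33*I)
(14017 - 8131) + d = (14017 - 8131) + (7 + I*√11306) = 5886 + (7 + I*√11306) = 5893 + I*√11306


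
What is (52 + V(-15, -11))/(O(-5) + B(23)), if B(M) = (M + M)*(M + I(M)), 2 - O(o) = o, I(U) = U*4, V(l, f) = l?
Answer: 37/5297 ≈ 0.0069851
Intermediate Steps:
I(U) = 4*U
O(o) = 2 - o
B(M) = 10*M**2 (B(M) = (M + M)*(M + 4*M) = (2*M)*(5*M) = 10*M**2)
(52 + V(-15, -11))/(O(-5) + B(23)) = (52 - 15)/((2 - 1*(-5)) + 10*23**2) = 37/((2 + 5) + 10*529) = 37/(7 + 5290) = 37/5297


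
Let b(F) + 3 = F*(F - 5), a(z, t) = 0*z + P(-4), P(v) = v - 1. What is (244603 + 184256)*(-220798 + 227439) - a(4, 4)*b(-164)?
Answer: 2848191184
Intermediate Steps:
P(v) = -1 + v
a(z, t) = -5 (a(z, t) = 0*z + (-1 - 4) = 0 - 5 = -5)
b(F) = -3 + F*(-5 + F) (b(F) = -3 + F*(F - 5) = -3 + F*(-5 + F))
(244603 + 184256)*(-220798 + 227439) - a(4, 4)*b(-164) = (244603 + 184256)*(-220798 + 227439) - (-5)*(-3 + (-164)**2 - 5*(-164)) = 428859*6641 - (-5)*(-3 + 26896 + 820) = 2848052619 - (-5)*27713 = 2848052619 - 1*(-138565) = 2848052619 + 138565 = 2848191184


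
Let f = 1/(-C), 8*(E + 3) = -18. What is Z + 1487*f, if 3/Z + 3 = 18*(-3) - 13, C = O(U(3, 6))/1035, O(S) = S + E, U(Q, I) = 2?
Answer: 430932561/910 ≈ 4.7355e+5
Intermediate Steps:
E = -21/4 (E = -3 + (1/8)*(-18) = -3 - 9/4 = -21/4 ≈ -5.2500)
O(S) = -21/4 + S (O(S) = S - 21/4 = -21/4 + S)
C = -13/4140 (C = (-21/4 + 2)/1035 = -13/4*1/1035 = -13/4140 ≈ -0.0031401)
Z = -3/70 (Z = 3/(-3 + (18*(-3) - 13)) = 3/(-3 + (-54 - 13)) = 3/(-3 - 67) = 3/(-70) = 3*(-1/70) = -3/70 ≈ -0.042857)
f = 4140/13 (f = 1/(-1*(-13/4140)) = 1/(13/4140) = 4140/13 ≈ 318.46)
Z + 1487*f = -3/70 + 1487*(4140/13) = -3/70 + 6156180/13 = 430932561/910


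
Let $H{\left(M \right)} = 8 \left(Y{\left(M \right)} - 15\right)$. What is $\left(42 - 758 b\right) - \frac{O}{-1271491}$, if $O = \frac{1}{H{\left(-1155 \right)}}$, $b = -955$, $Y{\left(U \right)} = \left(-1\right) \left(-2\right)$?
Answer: $\frac{95729194351647}{132235064} \approx 7.2393 \cdot 10^{5}$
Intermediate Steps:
$Y{\left(U \right)} = 2$
$H{\left(M \right)} = -104$ ($H{\left(M \right)} = 8 \left(2 - 15\right) = 8 \left(-13\right) = -104$)
$O = - \frac{1}{104}$ ($O = \frac{1}{-104} = - \frac{1}{104} \approx -0.0096154$)
$\left(42 - 758 b\right) - \frac{O}{-1271491} = \left(42 - -723890\right) - - \frac{1}{104 \left(-1271491\right)} = \left(42 + 723890\right) - \left(- \frac{1}{104}\right) \left(- \frac{1}{1271491}\right) = 723932 - \frac{1}{132235064} = \frac{95729194351647}{132235064}$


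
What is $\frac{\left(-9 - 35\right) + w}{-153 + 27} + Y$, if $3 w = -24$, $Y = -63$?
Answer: $- \frac{3943}{63} \approx -62.587$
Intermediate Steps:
$w = -8$ ($w = \frac{1}{3} \left(-24\right) = -8$)
$\frac{\left(-9 - 35\right) + w}{-153 + 27} + Y = \frac{\left(-9 - 35\right) - 8}{-153 + 27} - 63 = \frac{-44 - 8}{-126} - 63 = \left(- \frac{1}{126}\right) \left(-52\right) - 63 = \frac{26}{63} - 63 = - \frac{3943}{63}$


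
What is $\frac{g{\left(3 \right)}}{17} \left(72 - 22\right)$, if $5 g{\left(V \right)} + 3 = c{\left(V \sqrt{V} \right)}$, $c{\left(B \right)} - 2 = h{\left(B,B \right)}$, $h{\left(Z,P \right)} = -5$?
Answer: $- \frac{60}{17} \approx -3.5294$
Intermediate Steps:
$c{\left(B \right)} = -3$ ($c{\left(B \right)} = 2 - 5 = -3$)
$g{\left(V \right)} = - \frac{6}{5}$ ($g{\left(V \right)} = - \frac{3}{5} + \frac{1}{5} \left(-3\right) = - \frac{3}{5} - \frac{3}{5} = - \frac{6}{5}$)
$\frac{g{\left(3 \right)}}{17} \left(72 - 22\right) = - \frac{6}{5 \cdot 17} \left(72 - 22\right) = \left(- \frac{6}{5}\right) \frac{1}{17} \cdot 50 = \left(- \frac{6}{85}\right) 50 = - \frac{60}{17}$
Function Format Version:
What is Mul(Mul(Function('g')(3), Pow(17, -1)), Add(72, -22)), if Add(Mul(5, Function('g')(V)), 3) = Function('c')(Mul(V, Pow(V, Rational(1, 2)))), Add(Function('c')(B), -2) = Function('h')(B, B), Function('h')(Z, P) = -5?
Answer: Rational(-60, 17) ≈ -3.5294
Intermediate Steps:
Function('c')(B) = -3 (Function('c')(B) = Add(2, -5) = -3)
Function('g')(V) = Rational(-6, 5) (Function('g')(V) = Add(Rational(-3, 5), Mul(Rational(1, 5), -3)) = Add(Rational(-3, 5), Rational(-3, 5)) = Rational(-6, 5))
Mul(Mul(Function('g')(3), Pow(17, -1)), Add(72, -22)) = Mul(Mul(Rational(-6, 5), Pow(17, -1)), Add(72, -22)) = Mul(Mul(Rational(-6, 5), Rational(1, 17)), 50) = Mul(Rational(-6, 85), 50) = Rational(-60, 17)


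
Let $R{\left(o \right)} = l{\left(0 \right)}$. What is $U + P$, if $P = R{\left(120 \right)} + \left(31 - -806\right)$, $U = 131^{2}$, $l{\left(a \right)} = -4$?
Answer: $17994$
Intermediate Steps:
$R{\left(o \right)} = -4$
$U = 17161$
$P = 833$ ($P = -4 + \left(31 - -806\right) = -4 + \left(31 + 806\right) = -4 + 837 = 833$)
$U + P = 17161 + 833 = 17994$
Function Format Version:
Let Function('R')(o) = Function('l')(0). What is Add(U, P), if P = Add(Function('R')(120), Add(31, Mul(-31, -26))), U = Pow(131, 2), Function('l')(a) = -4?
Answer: 17994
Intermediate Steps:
Function('R')(o) = -4
U = 17161
P = 833 (P = Add(-4, Add(31, Mul(-31, -26))) = Add(-4, Add(31, 806)) = Add(-4, 837) = 833)
Add(U, P) = Add(17161, 833) = 17994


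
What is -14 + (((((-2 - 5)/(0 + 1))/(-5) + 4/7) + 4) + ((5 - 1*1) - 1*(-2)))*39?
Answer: 15851/35 ≈ 452.89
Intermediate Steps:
-14 + (((((-2 - 5)/(0 + 1))/(-5) + 4/7) + 4) + ((5 - 1*1) - 1*(-2)))*39 = -14 + (((-7/1*(-⅕) + 4*(⅐)) + 4) + ((5 - 1) + 2))*39 = -14 + (((-7*1*(-⅕) + 4/7) + 4) + (4 + 2))*39 = -14 + (((-7*(-⅕) + 4/7) + 4) + 6)*39 = -14 + (((7/5 + 4/7) + 4) + 6)*39 = -14 + ((69/35 + 4) + 6)*39 = -14 + (209/35 + 6)*39 = -14 + (419/35)*39 = -14 + 16341/35 = 15851/35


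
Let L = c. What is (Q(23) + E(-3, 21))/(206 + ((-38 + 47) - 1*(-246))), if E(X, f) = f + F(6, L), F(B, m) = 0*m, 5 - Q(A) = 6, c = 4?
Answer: 20/461 ≈ 0.043384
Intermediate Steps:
L = 4
Q(A) = -1 (Q(A) = 5 - 1*6 = 5 - 6 = -1)
F(B, m) = 0
E(X, f) = f (E(X, f) = f + 0 = f)
(Q(23) + E(-3, 21))/(206 + ((-38 + 47) - 1*(-246))) = (-1 + 21)/(206 + ((-38 + 47) - 1*(-246))) = 20/(206 + (9 + 246)) = 20/(206 + 255) = 20/461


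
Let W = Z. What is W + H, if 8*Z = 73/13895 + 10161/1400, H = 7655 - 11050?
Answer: -2155927309/635200 ≈ -3394.1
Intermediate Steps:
H = -3395
Z = 576691/635200 (Z = (73/13895 + 10161/1400)/8 = (⅛)*(576691/79400) = 576691/635200 ≈ 0.90789)
W = 576691/635200 ≈ 0.90789
W + H = 576691/635200 - 3395 = -2155927309/635200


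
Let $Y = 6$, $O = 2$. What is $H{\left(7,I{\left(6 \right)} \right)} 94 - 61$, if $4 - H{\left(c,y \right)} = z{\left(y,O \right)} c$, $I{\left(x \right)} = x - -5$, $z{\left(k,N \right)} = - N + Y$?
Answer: $-2317$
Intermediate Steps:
$z{\left(k,N \right)} = 6 - N$ ($z{\left(k,N \right)} = - N + 6 = 6 - N$)
$I{\left(x \right)} = 5 + x$ ($I{\left(x \right)} = x + 5 = 5 + x$)
$H{\left(c,y \right)} = 4 - 4 c$ ($H{\left(c,y \right)} = 4 - \left(6 - 2\right) c = 4 - 4 c$)
$H{\left(7,I{\left(6 \right)} \right)} 94 - 61 = \left(4 - 28\right) 94 - 61 = \left(-24\right) 94 - 61 = -2256 - 61 = -2317$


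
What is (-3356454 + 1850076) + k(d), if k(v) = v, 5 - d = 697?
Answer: -1507070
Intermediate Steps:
d = -692 (d = 5 - 1*697 = 5 - 697 = -692)
(-3356454 + 1850076) + k(d) = (-3356454 + 1850076) - 692 = -1506378 - 692 = -1507070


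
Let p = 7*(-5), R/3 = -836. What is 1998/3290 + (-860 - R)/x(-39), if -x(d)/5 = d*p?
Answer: 117349/320775 ≈ 0.36583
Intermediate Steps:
R = -2508 (R = 3*(-836) = -2508)
p = -35
x(d) = 175*d (x(d) = -5*d*(-35) = -(-175)*d = 175*d)
1998/3290 + (-860 - R)/x(-39) = 1998/3290 + (-860 - 1*(-2508))/((175*(-39))) = 1998*(1/3290) + (-860 + 2508)/(-6825) = 999/1645 + 1648*(-1/6825) = 999/1645 - 1648/6825 = 117349/320775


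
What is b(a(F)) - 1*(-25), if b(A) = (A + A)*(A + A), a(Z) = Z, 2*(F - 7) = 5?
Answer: 386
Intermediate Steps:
F = 19/2 (F = 7 + (½)*5 = 7 + 5/2 = 19/2 ≈ 9.5000)
b(A) = 4*A² (b(A) = (2*A)*(2*A) = 4*A²)
b(a(F)) - 1*(-25) = 4*(19/2)² - 1*(-25) = 4*(361/4) + 25 = 361 + 25 = 386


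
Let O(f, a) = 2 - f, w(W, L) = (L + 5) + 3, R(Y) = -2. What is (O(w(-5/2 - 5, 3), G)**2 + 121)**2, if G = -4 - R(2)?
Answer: 40804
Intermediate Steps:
w(W, L) = 8 + L (w(W, L) = (5 + L) + 3 = 8 + L)
G = -2 (G = -4 - 1*(-2) = -4 + 2 = -2)
(O(w(-5/2 - 5, 3), G)**2 + 121)**2 = ((2 - (8 + 3))**2 + 121)**2 = ((2 - 1*11)**2 + 121)**2 = ((2 - 11)**2 + 121)**2 = ((-9)**2 + 121)**2 = (81 + 121)**2 = 202**2 = 40804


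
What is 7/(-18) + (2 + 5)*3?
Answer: 371/18 ≈ 20.611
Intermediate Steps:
7/(-18) + (2 + 5)*3 = -1/18*7 + 7*3 = -7/18 + 21 = 371/18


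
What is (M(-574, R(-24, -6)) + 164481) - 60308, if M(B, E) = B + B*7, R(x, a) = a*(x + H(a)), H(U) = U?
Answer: 99581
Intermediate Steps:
R(x, a) = a*(a + x) (R(x, a) = a*(x + a) = a*(a + x))
M(B, E) = 8*B (M(B, E) = B + 7*B = 8*B)
(M(-574, R(-24, -6)) + 164481) - 60308 = (8*(-574) + 164481) - 60308 = (-4592 + 164481) - 60308 = 159889 - 60308 = 99581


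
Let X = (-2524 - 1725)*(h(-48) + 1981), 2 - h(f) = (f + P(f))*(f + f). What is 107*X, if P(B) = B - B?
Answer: 1193437875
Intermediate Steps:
P(B) = 0
h(f) = 2 - 2*f**2 (h(f) = 2 - (f + 0)*(f + f) = 2 - f*2*f = 2 - 2*f**2)
X = 11153625 (X = (-2524 - 1725)*((2 - 2*(-48)**2) + 1981) = -4249*((2 - 2*2304) + 1981) = -4249*((2 - 4608) + 1981) = -4249*(-4606 + 1981) = -4249*(-2625) = 11153625)
107*X = 107*11153625 = 1193437875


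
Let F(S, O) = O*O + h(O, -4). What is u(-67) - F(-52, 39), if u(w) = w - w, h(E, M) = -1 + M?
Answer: -1516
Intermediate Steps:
u(w) = 0
F(S, O) = -5 + O² (F(S, O) = O*O + (-1 - 4) = O² - 5 = -5 + O²)
u(-67) - F(-52, 39) = 0 - (-5 + 39²) = 0 - (-5 + 1521) = 0 - 1*1516 = 0 - 1516 = -1516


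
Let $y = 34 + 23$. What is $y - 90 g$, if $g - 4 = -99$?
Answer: $8607$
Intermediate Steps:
$y = 57$
$g = -95$ ($g = 4 - 99 = -95$)
$y - 90 g = 57 - -8550 = 57 + 8550 = 8607$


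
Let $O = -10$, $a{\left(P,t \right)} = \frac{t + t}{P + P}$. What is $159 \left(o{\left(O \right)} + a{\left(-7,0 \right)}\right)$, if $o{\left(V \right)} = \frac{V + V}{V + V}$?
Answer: $159$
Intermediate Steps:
$a{\left(P,t \right)} = \frac{t}{P}$ ($a{\left(P,t \right)} = \frac{2 t}{2 P} = 2 t \frac{1}{2 P} = \frac{t}{P}$)
$o{\left(V \right)} = 1$ ($o{\left(V \right)} = \frac{2 V}{2 V} = 2 V \frac{1}{2 V} = 1$)
$159 \left(o{\left(O \right)} + a{\left(-7,0 \right)}\right) = 159 \left(1 + \frac{0}{-7}\right) = 159 \left(1 + 0 \left(- \frac{1}{7}\right)\right) = 159 \left(1 + 0\right) = 159 \cdot 1 = 159$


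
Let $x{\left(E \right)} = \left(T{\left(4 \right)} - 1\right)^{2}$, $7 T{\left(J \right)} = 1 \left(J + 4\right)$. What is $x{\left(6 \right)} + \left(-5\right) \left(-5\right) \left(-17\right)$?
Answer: $- \frac{20824}{49} \approx -424.98$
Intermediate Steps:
$T{\left(J \right)} = \frac{4}{7} + \frac{J}{7}$ ($T{\left(J \right)} = \frac{1 \left(J + 4\right)}{7} = \frac{1 \left(4 + J\right)}{7} = \frac{4 + J}{7} = \frac{4}{7} + \frac{J}{7}$)
$x{\left(E \right)} = \frac{1}{49}$ ($x{\left(E \right)} = \left(\left(\frac{4}{7} + \frac{1}{7} \cdot 4\right) - 1\right)^{2} = \left(\left(\frac{4}{7} + \frac{4}{7}\right) - 1\right)^{2} = \left(\frac{8}{7} - 1\right)^{2} = \left(\frac{1}{7}\right)^{2} = \frac{1}{49}$)
$x{\left(6 \right)} + \left(-5\right) \left(-5\right) \left(-17\right) = \frac{1}{49} + \left(-5\right) \left(-5\right) \left(-17\right) = \frac{1}{49} + 25 \left(-17\right) = \frac{1}{49} - 425 = - \frac{20824}{49}$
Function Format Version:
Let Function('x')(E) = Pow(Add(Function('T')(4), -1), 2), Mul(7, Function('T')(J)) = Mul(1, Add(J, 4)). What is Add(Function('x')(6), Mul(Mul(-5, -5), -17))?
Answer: Rational(-20824, 49) ≈ -424.98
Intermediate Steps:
Function('T')(J) = Add(Rational(4, 7), Mul(Rational(1, 7), J)) (Function('T')(J) = Mul(Rational(1, 7), Mul(1, Add(J, 4))) = Mul(Rational(1, 7), Mul(1, Add(4, J))) = Mul(Rational(1, 7), Add(4, J)) = Add(Rational(4, 7), Mul(Rational(1, 7), J)))
Function('x')(E) = Rational(1, 49) (Function('x')(E) = Pow(Add(Add(Rational(4, 7), Mul(Rational(1, 7), 4)), -1), 2) = Pow(Add(Add(Rational(4, 7), Rational(4, 7)), -1), 2) = Pow(Add(Rational(8, 7), -1), 2) = Pow(Rational(1, 7), 2) = Rational(1, 49))
Add(Function('x')(6), Mul(Mul(-5, -5), -17)) = Add(Rational(1, 49), Mul(Mul(-5, -5), -17)) = Add(Rational(1, 49), Mul(25, -17)) = Add(Rational(1, 49), -425) = Rational(-20824, 49)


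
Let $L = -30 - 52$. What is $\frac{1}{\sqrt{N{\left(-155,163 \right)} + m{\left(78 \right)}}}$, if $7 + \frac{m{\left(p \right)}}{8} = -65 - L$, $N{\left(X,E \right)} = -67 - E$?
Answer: $- \frac{i \sqrt{6}}{30} \approx - 0.08165 i$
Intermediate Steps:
$L = -82$
$m{\left(p \right)} = 80$ ($m{\left(p \right)} = -56 + 8 \left(-65 - -82\right) = -56 + 8 \left(-65 + 82\right) = -56 + 8 \cdot 17 = -56 + 136 = 80$)
$\frac{1}{\sqrt{N{\left(-155,163 \right)} + m{\left(78 \right)}}} = \frac{1}{\sqrt{\left(-67 - 163\right) + 80}} = \frac{1}{\sqrt{-230 + 80}} = \frac{1}{\sqrt{-150}} = \frac{1}{5 i \sqrt{6}} = - \frac{i \sqrt{6}}{30}$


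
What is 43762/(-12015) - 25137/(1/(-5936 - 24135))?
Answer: 9082075101143/12015 ≈ 7.5589e+8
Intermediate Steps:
43762/(-12015) - 25137/(1/(-5936 - 24135)) = 43762*(-1/12015) - 25137/(1/(-30071)) = -43762/12015 - 25137/(-1/30071) = -43762/12015 - 25137*(-30071) = -43762/12015 + 755894727 = 9082075101143/12015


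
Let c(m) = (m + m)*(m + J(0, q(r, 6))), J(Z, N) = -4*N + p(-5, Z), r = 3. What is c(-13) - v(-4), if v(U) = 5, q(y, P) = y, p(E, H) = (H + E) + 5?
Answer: 645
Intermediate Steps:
p(E, H) = 5 + E + H (p(E, H) = (E + H) + 5 = 5 + E + H)
J(Z, N) = Z - 4*N (J(Z, N) = -4*N + (5 - 5 + Z) = -4*N + Z = Z - 4*N)
c(m) = 2*m*(-12 + m) (c(m) = (m + m)*(m + (0 - 4*3)) = (2*m)*(m + (0 - 12)) = (2*m)*(m - 12) = (2*m)*(-12 + m) = 2*m*(-12 + m))
c(-13) - v(-4) = 2*(-13)*(-12 - 13) - 1*5 = 2*(-13)*(-25) - 5 = 650 - 5 = 645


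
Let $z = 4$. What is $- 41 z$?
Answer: $-164$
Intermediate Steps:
$- 41 z = \left(-41\right) 4 = -164$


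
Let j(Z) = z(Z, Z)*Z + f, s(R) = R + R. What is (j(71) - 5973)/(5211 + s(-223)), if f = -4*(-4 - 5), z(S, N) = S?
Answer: -896/4765 ≈ -0.18804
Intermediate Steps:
s(R) = 2*R
f = 36 (f = -4*(-9) = 36)
j(Z) = 36 + Z**2 (j(Z) = Z*Z + 36 = Z**2 + 36 = 36 + Z**2)
(j(71) - 5973)/(5211 + s(-223)) = ((36 + 71**2) - 5973)/(5211 + 2*(-223)) = ((36 + 5041) - 5973)/(5211 - 446) = (5077 - 5973)/4765 = -896*1/4765 = -896/4765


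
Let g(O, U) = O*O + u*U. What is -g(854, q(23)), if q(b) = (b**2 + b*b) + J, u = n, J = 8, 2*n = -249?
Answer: -596599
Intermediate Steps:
n = -249/2 (n = (1/2)*(-249) = -249/2 ≈ -124.50)
u = -249/2 ≈ -124.50
q(b) = 8 + 2*b**2 (q(b) = (b**2 + b*b) + 8 = (b**2 + b**2) + 8 = 2*b**2 + 8 = 8 + 2*b**2)
g(O, U) = O**2 - 249*U/2 (g(O, U) = O*O - 249*U/2 = O**2 - 249*U/2)
-g(854, q(23)) = -(854**2 - 249*(8 + 2*23**2)/2) = -(729316 - 249*(8 + 2*529)/2) = -(729316 - 249*(8 + 1058)/2) = -(729316 - 249/2*1066) = -(729316 - 132717) = -1*596599 = -596599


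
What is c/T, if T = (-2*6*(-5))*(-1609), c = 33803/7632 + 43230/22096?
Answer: -67302653/1017511519680 ≈ -6.6144e-5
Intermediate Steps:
c = 67302653/10539792 (c = 33803*(1/7632) + 43230*(1/22096) = 33803/7632 + 21615/11048 = 67302653/10539792 ≈ 6.3856)
T = -96540 (T = -12*(-5)*(-1609) = 60*(-1609) = -96540)
c/T = (67302653/10539792)/(-96540) = (67302653/10539792)*(-1/96540) = -67302653/1017511519680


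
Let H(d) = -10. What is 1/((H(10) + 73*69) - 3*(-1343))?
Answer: 1/9056 ≈ 0.00011042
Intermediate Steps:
1/((H(10) + 73*69) - 3*(-1343)) = 1/((-10 + 73*69) - 3*(-1343)) = 1/((-10 + 5037) + 4029) = 1/(5027 + 4029) = 1/9056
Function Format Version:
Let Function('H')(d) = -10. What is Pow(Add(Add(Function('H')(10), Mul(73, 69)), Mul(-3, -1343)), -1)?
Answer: Rational(1, 9056) ≈ 0.00011042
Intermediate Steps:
Pow(Add(Add(Function('H')(10), Mul(73, 69)), Mul(-3, -1343)), -1) = Pow(Add(Add(-10, Mul(73, 69)), Mul(-3, -1343)), -1) = Pow(Add(Add(-10, 5037), 4029), -1) = Pow(Add(5027, 4029), -1) = Pow(9056, -1) = Rational(1, 9056)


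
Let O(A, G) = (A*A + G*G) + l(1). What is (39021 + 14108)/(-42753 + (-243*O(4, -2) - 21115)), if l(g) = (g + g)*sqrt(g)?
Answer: -53129/69214 ≈ -0.76760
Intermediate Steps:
l(g) = 2*g**(3/2) (l(g) = (2*g)*sqrt(g) = 2*g**(3/2))
O(A, G) = 2 + A**2 + G**2 (O(A, G) = (A*A + G*G) + 2*1**(3/2) = (A**2 + G**2) + 2*1 = (A**2 + G**2) + 2 = 2 + A**2 + G**2)
(39021 + 14108)/(-42753 + (-243*O(4, -2) - 21115)) = (39021 + 14108)/(-42753 + (-243*(2 + 4**2 + (-2)**2) - 21115)) = 53129/(-42753 + (-243*(2 + 16 + 4) - 21115)) = 53129/(-42753 + (-243*22 - 21115)) = 53129/(-42753 + (-5346 - 21115)) = 53129/(-42753 - 26461) = 53129/(-69214) = 53129*(-1/69214) = -53129/69214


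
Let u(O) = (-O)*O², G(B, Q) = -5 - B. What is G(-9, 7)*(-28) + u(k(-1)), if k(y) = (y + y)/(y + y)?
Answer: -113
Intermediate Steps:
k(y) = 1 (k(y) = (2*y)/((2*y)) = (2*y)*(1/(2*y)) = 1)
u(O) = -O³
G(-9, 7)*(-28) + u(k(-1)) = (-5 - 1*(-9))*(-28) - 1*1³ = (-5 + 9)*(-28) - 1*1 = 4*(-28) - 1 = -112 - 1 = -113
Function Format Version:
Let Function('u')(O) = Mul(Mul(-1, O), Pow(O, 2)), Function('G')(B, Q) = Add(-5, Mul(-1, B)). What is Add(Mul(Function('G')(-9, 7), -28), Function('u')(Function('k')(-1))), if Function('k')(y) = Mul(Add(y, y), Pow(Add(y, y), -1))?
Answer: -113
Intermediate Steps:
Function('k')(y) = 1 (Function('k')(y) = Mul(Mul(2, y), Pow(Mul(2, y), -1)) = Mul(Mul(2, y), Mul(Rational(1, 2), Pow(y, -1))) = 1)
Function('u')(O) = Mul(-1, Pow(O, 3))
Add(Mul(Function('G')(-9, 7), -28), Function('u')(Function('k')(-1))) = Add(Mul(Add(-5, Mul(-1, -9)), -28), Mul(-1, Pow(1, 3))) = Add(Mul(Add(-5, 9), -28), Mul(-1, 1)) = Add(Mul(4, -28), -1) = Add(-112, -1) = -113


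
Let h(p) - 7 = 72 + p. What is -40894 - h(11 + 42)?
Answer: -41026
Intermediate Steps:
h(p) = 79 + p (h(p) = 7 + (72 + p) = 79 + p)
-40894 - h(11 + 42) = -40894 - (79 + (11 + 42)) = -40894 - (79 + 53) = -40894 - 1*132 = -40894 - 132 = -41026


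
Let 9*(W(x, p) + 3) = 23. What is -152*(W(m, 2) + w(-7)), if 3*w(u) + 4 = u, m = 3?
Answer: 5624/9 ≈ 624.89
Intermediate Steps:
w(u) = -4/3 + u/3
W(x, p) = -4/9 (W(x, p) = -3 + (⅑)*23 = -3 + 23/9 = -4/9)
-152*(W(m, 2) + w(-7)) = -152*(-4/9 + (-4/3 + (⅓)*(-7))) = -152*(-4/9 + (-4/3 - 7/3)) = -152*(-4/9 - 11/3) = -152*(-37/9) = 5624/9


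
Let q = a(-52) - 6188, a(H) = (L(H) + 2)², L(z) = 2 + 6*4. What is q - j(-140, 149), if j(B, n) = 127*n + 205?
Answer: -24532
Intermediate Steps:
L(z) = 26 (L(z) = 2 + 24 = 26)
j(B, n) = 205 + 127*n
a(H) = 784 (a(H) = (26 + 2)² = 28² = 784)
q = -5404 (q = 784 - 6188 = -5404)
q - j(-140, 149) = -5404 - (205 + 127*149) = -5404 - (205 + 18923) = -5404 - 1*19128 = -5404 - 19128 = -24532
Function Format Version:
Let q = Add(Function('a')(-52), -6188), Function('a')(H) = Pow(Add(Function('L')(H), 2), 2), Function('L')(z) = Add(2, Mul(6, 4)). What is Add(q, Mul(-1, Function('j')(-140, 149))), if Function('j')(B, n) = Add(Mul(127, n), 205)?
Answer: -24532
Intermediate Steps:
Function('L')(z) = 26 (Function('L')(z) = Add(2, 24) = 26)
Function('j')(B, n) = Add(205, Mul(127, n))
Function('a')(H) = 784 (Function('a')(H) = Pow(Add(26, 2), 2) = Pow(28, 2) = 784)
q = -5404 (q = Add(784, -6188) = -5404)
Add(q, Mul(-1, Function('j')(-140, 149))) = Add(-5404, Mul(-1, Add(205, Mul(127, 149)))) = Add(-5404, Mul(-1, Add(205, 18923))) = Add(-5404, Mul(-1, 19128)) = Add(-5404, -19128) = -24532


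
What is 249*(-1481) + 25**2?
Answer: -368144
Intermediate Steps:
249*(-1481) + 25**2 = -368769 + 625 = -368144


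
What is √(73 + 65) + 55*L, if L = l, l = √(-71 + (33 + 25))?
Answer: √138 + 55*I*√13 ≈ 11.747 + 198.31*I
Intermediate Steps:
l = I*√13 (l = √(-71 + 58) = √(-13) = I*√13 ≈ 3.6056*I)
L = I*√13 ≈ 3.6056*I
√(73 + 65) + 55*L = √(73 + 65) + 55*(I*√13) = √138 + 55*I*√13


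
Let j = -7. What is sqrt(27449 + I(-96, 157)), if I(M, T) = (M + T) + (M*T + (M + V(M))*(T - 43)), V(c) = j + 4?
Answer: 24*sqrt(2) ≈ 33.941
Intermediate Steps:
V(c) = -3 (V(c) = -7 + 4 = -3)
I(M, T) = M + T + M*T + (-43 + T)*(-3 + M) (I(M, T) = (M + T) + (M*T + (M - 3)*(T - 43)) = (M + T) + (M*T + (-3 + M)*(-43 + T)) = (M + T) + (M*T + (-43 + T)*(-3 + M)) = M + T + M*T + (-43 + T)*(-3 + M))
sqrt(27449 + I(-96, 157)) = sqrt(27449 + (129 - 42*(-96) - 2*157 + 2*(-96)*157)) = sqrt(27449 + (129 + 4032 - 314 - 30144)) = sqrt(27449 - 26297) = sqrt(1152) = 24*sqrt(2)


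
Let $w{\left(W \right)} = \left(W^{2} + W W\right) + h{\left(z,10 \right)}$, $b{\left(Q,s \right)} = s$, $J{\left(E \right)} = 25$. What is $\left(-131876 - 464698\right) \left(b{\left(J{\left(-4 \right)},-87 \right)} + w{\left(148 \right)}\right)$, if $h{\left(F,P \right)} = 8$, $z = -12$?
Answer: $-26087584446$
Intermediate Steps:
$w{\left(W \right)} = 8 + 2 W^{2}$ ($w{\left(W \right)} = \left(W^{2} + W W\right) + 8 = \left(W^{2} + W^{2}\right) + 8 = 2 W^{2} + 8 = 8 + 2 W^{2}$)
$\left(-131876 - 464698\right) \left(b{\left(J{\left(-4 \right)},-87 \right)} + w{\left(148 \right)}\right) = \left(-131876 - 464698\right) \left(-87 + \left(8 + 2 \cdot 148^{2}\right)\right) = - 596574 \left(-87 + \left(8 + 2 \cdot 21904\right)\right) = - 596574 \left(-87 + \left(8 + 43808\right)\right) = - 596574 \left(-87 + 43816\right) = \left(-596574\right) 43729 = -26087584446$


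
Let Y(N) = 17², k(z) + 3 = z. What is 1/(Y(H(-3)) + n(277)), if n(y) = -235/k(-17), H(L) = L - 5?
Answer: 4/1203 ≈ 0.0033250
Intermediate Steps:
k(z) = -3 + z
H(L) = -5 + L
n(y) = 47/4 (n(y) = -235/(-3 - 17) = -235/(-20) = -235*(-1/20) = 47/4)
Y(N) = 289
1/(Y(H(-3)) + n(277)) = 1/(289 + 47/4) = 1/(1203/4) = 4/1203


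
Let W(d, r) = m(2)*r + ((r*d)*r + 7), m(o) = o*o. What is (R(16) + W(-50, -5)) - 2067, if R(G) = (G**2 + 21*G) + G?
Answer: -2722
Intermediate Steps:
m(o) = o**2
R(G) = G**2 + 22*G
W(d, r) = 7 + 4*r + d*r**2 (W(d, r) = 2**2*r + ((r*d)*r + 7) = 4*r + ((d*r)*r + 7) = 4*r + (d*r**2 + 7) = 4*r + (7 + d*r**2) = 7 + 4*r + d*r**2)
(R(16) + W(-50, -5)) - 2067 = (16*(22 + 16) + (7 + 4*(-5) - 50*(-5)**2)) - 2067 = (16*38 + (7 - 20 - 50*25)) - 2067 = (608 + (7 - 20 - 1250)) - 2067 = (608 - 1263) - 2067 = -655 - 2067 = -2722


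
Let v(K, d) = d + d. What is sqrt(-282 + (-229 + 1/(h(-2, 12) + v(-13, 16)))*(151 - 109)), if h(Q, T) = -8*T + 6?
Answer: I*sqrt(8326509)/29 ≈ 99.502*I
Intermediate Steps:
h(Q, T) = 6 - 8*T
v(K, d) = 2*d
sqrt(-282 + (-229 + 1/(h(-2, 12) + v(-13, 16)))*(151 - 109)) = sqrt(-282 + (-229 + 1/((6 - 8*12) + 2*16))*(151 - 109)) = sqrt(-282 + (-229 + 1/((6 - 96) + 32))*42) = sqrt(-282 + (-229 + 1/(-90 + 32))*42) = sqrt(-282 + (-229 + 1/(-58))*42) = sqrt(-282 + (-229 - 1/58)*42) = sqrt(-282 - 13283/58*42) = sqrt(-282 - 278943/29) = sqrt(-287121/29) = I*sqrt(8326509)/29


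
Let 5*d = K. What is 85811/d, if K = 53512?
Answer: 429055/53512 ≈ 8.0179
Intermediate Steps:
d = 53512/5 (d = (⅕)*53512 = 53512/5 ≈ 10702.)
85811/d = 85811/(53512/5) = 85811*(5/53512) = 429055/53512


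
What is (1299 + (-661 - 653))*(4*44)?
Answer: -2640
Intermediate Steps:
(1299 + (-661 - 653))*(4*44) = (1299 - 1314)*176 = -15*176 = -2640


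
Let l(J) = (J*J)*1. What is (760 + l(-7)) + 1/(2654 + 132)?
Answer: 2253875/2786 ≈ 809.00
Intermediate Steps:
l(J) = J**2 (l(J) = J**2*1 = J**2)
(760 + l(-7)) + 1/(2654 + 132) = (760 + (-7)**2) + 1/(2654 + 132) = (760 + 49) + 1/2786 = 809 + 1/2786 = 2253875/2786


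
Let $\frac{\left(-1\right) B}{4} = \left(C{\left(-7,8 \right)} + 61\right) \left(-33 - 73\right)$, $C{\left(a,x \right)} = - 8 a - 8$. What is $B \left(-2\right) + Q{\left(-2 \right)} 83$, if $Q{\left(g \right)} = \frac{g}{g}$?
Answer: $-92349$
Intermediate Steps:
$Q{\left(g \right)} = 1$
$C{\left(a,x \right)} = -8 - 8 a$
$B = 46216$ ($B = - 4 \left(\left(-8 - -56\right) + 61\right) \left(-33 - 73\right) = - 4 \left(\left(-8 + 56\right) + 61\right) \left(-106\right) = - 4 \left(48 + 61\right) \left(-106\right) = - 4 \cdot 109 \left(-106\right) = \left(-4\right) \left(-11554\right) = 46216$)
$B \left(-2\right) + Q{\left(-2 \right)} 83 = 46216 \left(-2\right) + 1 \cdot 83 = -92432 + 83 = -92349$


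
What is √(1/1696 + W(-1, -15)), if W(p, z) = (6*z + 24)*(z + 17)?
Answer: I*√23730326/424 ≈ 11.489*I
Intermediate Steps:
W(p, z) = (17 + z)*(24 + 6*z) (W(p, z) = (24 + 6*z)*(17 + z) = (17 + z)*(24 + 6*z))
√(1/1696 + W(-1, -15)) = √(1/1696 + (408 + 6*(-15)² + 126*(-15))) = √(1/1696 + (408 + 6*225 - 1890)) = √(1/1696 + (408 + 1350 - 1890)) = √(1/1696 - 132) = √(-223871/1696) = I*√23730326/424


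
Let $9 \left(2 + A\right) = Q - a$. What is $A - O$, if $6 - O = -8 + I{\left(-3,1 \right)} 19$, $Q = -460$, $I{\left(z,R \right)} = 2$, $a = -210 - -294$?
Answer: $- \frac{346}{9} \approx -38.444$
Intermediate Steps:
$a = 84$ ($a = -210 + 294 = 84$)
$A = - \frac{562}{9}$ ($A = -2 + \frac{-460 - 84}{9} = -2 + \frac{1}{9} \left(-544\right) = -2 - \frac{544}{9} = - \frac{562}{9} \approx -62.444$)
$O = -24$ ($O = 6 - \left(-8 + 2 \cdot 19\right) = 6 - \left(-8 + 38\right) = 6 - 30 = -24$)
$A - O = - \frac{562}{9} - -24 = - \frac{562}{9} + 24 = - \frac{346}{9}$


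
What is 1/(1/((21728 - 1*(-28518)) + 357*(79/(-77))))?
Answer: 548677/11 ≈ 49880.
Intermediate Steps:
1/(1/((21728 - 1*(-28518)) + 357*(79/(-77)))) = 1/(1/((21728 + 28518) + 357*(79*(-1/77)))) = 1/(1/(50246 + 357*(-79/77))) = 1/(1/(50246 - 4029/11)) = 1/(1/(548677/11)) = 1/(11/548677) = 548677/11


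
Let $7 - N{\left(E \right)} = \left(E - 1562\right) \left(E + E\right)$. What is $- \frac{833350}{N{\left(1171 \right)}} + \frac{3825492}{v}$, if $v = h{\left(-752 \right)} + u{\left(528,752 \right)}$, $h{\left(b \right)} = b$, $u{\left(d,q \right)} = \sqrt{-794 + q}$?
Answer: $- \frac{1317406499218718}{258943436517} - \frac{1912746 i \sqrt{42}}{282773} \approx -5087.6 - 43.837 i$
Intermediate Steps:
$v = -752 + i \sqrt{42}$ ($v = -752 + \sqrt{-794 + 752} = -752 + \sqrt{-42} = -752 + i \sqrt{42} \approx -752.0 + 6.4807 i$)
$N{\left(E \right)} = 7 - 2 E \left(-1562 + E\right)$ ($N{\left(E \right)} = 7 - \left(E - 1562\right) \left(E + E\right) = 7 - \left(-1562 + E\right) 2 E = 7 - 2 E \left(-1562 + E\right)$)
$- \frac{833350}{N{\left(1171 \right)}} + \frac{3825492}{v} = - \frac{833350}{7 - 2 \cdot 1171^{2} + 3124 \cdot 1171} + \frac{3825492}{-752 + i \sqrt{42}} = - \frac{833350}{7 - 2742482 + 3658204} + \frac{3825492}{-752 + i \sqrt{42}} = - \frac{833350}{915729} + \frac{3825492}{-752 + i \sqrt{42}}$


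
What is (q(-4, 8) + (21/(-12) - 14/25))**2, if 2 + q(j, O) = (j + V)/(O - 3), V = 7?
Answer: 137641/10000 ≈ 13.764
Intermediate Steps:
q(j, O) = -2 + (7 + j)/(-3 + O) (q(j, O) = -2 + (j + 7)/(O - 3) = -2 + (7 + j)/(-3 + O))
(q(-4, 8) + (21/(-12) - 14/25))**2 = ((13 - 4 - 2*8)/(-3 + 8) + (21/(-12) - 14/25))**2 = ((13 - 4 - 16)/5 + (21*(-1/12) - 14*1/25))**2 = ((1/5)*(-7) + (-7/4 - 14/25))**2 = (-7/5 - 231/100)**2 = (-371/100)**2 = 137641/10000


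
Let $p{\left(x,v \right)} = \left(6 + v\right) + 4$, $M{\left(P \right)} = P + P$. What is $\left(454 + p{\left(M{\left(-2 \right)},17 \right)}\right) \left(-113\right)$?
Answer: $-54353$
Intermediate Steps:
$M{\left(P \right)} = 2 P$
$p{\left(x,v \right)} = 10 + v$
$\left(454 + p{\left(M{\left(-2 \right)},17 \right)}\right) \left(-113\right) = \left(454 + \left(10 + 17\right)\right) \left(-113\right) = \left(454 + 27\right) \left(-113\right) = 481 \left(-113\right) = -54353$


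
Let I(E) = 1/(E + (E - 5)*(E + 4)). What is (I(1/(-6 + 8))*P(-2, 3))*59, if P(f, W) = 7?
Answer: -1652/79 ≈ -20.911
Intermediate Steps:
I(E) = 1/(E + (-5 + E)*(4 + E))
(I(1/(-6 + 8))*P(-2, 3))*59 = (7/(-20 + (1/(-6 + 8))**2))*59 = (7/(-20 + (1/2)**2))*59 = (7/(-20 + 1/4))*59 = (7/(-79/4))*59 = -4/79*7*59 = -28/79*59 = -1652/79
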